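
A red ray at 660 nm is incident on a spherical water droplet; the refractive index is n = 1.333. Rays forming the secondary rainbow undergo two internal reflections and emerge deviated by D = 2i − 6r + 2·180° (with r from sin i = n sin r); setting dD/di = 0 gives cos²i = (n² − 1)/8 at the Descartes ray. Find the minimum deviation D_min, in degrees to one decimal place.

230.9°

cos²i = (1.77689 − 1)/8 = 0.09711; i = arccos(0.31163) = 71.843°.
sin r = sin 71.843°/1.333 = 0.71283; r = 45.466°.
D_min = 2·71.843° − 6·45.466° + 360° = 230.891°.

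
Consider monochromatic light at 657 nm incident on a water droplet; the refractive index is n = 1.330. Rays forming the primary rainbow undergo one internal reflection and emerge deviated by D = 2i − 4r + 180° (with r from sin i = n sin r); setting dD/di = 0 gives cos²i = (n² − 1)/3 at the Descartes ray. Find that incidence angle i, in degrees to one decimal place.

59.6°

cos²i = (1.330² − 1)/3 = (1.76890 − 1)/3 = 0.25630.
cos i = 0.50626, so i = 59.585°.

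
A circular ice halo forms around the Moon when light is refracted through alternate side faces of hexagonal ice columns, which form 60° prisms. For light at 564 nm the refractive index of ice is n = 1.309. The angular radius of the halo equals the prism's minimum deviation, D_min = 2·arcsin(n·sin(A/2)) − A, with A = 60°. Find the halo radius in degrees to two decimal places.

21.76°

n·sin(A/2) = 1.309 × sin 30° = 1.309 × 0.5000 = 0.6545.
D_min = 2·arcsin(0.6545) − 60° = 2 × 40.882° − 60° = 21.763°.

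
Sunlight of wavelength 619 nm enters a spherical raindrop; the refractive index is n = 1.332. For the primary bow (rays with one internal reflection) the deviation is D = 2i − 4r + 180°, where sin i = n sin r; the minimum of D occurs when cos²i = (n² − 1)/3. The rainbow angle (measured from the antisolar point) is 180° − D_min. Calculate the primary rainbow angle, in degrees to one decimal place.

42.2°

cos²i = (1.77422 − 1)/3 = 0.25807; i = arccos(0.50801) = 59.469°.
sin r = sin 59.469°/1.332 = 0.64666; r = 40.290°.
D_min = 2·59.469° − 4·40.290° + 180° = 137.776°.
Rainbow angle = 180° − D_min = 42.224°.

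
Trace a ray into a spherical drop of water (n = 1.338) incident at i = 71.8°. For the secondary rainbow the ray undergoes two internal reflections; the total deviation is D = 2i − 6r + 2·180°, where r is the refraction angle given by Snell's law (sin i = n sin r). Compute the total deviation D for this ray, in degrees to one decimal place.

232.2°

sin r = sin 71.8° / 1.338 = 0.9500/1.338 = 0.7100; r = 45.23°.
D = 2·71.8° − 6·45.23° + 2·180° = 143.60° − 271.41° + 360° = 232.19°.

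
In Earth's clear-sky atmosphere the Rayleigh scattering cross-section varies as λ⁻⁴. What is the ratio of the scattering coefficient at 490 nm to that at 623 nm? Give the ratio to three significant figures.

Rayleigh scattering ∝ λ⁻⁴, so the ratio of coefficients is the inverse fourth power of the wavelength ratio.
σ(490)/σ(623) = (623/490)⁴ = (1.2714)⁴ = 2.613.

2.61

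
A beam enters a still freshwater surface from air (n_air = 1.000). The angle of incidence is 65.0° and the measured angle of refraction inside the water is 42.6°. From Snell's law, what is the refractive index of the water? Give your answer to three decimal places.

1.339

n = sin θ_i / sin θ_r = sin 65.0° / sin 42.6° = 0.9063 / 0.6769 = 1.3390.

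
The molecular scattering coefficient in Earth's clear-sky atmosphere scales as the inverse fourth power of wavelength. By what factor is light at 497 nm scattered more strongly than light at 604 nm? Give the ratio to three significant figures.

2.18

Rayleigh scattering ∝ λ⁻⁴, so the ratio of coefficients is the inverse fourth power of the wavelength ratio.
σ(497)/σ(604) = (604/497)⁴ = (1.2153)⁴ = 2.181.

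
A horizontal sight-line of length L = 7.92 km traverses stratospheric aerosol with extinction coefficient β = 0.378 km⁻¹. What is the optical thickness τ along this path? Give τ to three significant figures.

2.99

τ = β·L = 0.378 × 7.92 = 2.9938.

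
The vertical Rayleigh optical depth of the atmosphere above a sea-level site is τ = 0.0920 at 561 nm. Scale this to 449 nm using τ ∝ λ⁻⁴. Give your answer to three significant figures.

0.224

τ(449 nm) = τ(561 nm) × (561/449)⁴ = 0.0920 × (1.2494)⁴ = 0.0920 × 2.4371 = 0.2242.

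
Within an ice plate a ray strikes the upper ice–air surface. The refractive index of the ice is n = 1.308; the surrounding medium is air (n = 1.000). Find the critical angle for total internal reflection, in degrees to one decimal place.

49.9°

sin θ_c = n_air / n = 1.000 / 1.308 = 0.7645.
θ_c = arcsin(0.7645) = 49.86°.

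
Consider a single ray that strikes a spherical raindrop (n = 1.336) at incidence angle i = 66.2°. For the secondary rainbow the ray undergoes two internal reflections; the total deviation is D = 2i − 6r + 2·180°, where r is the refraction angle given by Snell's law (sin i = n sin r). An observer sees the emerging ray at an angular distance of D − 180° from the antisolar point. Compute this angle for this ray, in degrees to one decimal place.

sin r = sin 66.2° / 1.336 = 0.9150/1.336 = 0.6849; r = 43.22°.
D = 2·66.2° − 6·43.22° + 2·180° = 132.40° − 259.34° + 360° = 233.06°.
Angle from antisolar point = D − 180° = 53.06°.

53.1°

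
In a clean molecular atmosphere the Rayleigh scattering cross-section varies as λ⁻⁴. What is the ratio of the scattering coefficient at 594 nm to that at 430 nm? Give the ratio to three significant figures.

0.275

Rayleigh scattering ∝ λ⁻⁴, so the ratio of coefficients is the inverse fourth power of the wavelength ratio.
σ(594)/σ(430) = (430/594)⁴ = (0.7239)⁴ = 0.2746.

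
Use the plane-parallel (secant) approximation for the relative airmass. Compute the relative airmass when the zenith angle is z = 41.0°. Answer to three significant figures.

1.33

X = sec z = 1/cos 41.0° = 1/0.7547 = 1.3250.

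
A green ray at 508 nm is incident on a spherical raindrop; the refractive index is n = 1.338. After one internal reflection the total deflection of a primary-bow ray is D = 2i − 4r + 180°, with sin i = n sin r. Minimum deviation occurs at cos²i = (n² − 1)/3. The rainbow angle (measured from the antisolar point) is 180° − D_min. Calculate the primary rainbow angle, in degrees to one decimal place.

41.4°

cos²i = (1.79024 − 1)/3 = 0.26341; i = arccos(0.51324) = 59.120°.
sin r = sin 59.120°/1.338 = 0.64144; r = 39.899°.
D_min = 2·59.120° − 4·39.899° + 180° = 138.643°.
Rainbow angle = 180° − D_min = 41.357°.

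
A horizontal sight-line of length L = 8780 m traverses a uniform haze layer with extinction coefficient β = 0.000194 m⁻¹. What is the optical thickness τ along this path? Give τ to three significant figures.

1.70

τ = β·L = 0.000194 × 8780 = 1.7033.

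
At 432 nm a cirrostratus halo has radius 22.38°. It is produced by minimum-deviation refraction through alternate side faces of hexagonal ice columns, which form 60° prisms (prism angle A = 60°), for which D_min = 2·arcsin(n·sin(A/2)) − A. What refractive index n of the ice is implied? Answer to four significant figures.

Rearranging: n = sin((D_min + A)/2) / sin(A/2).
(D_min + A)/2 = (22.38° + 60°)/2 = 41.190°.
n = sin 41.190° / sin 30° = 0.6586 / 0.5000 = 1.3171.

1.317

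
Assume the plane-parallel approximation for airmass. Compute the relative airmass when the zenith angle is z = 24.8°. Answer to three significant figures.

X = sec z = 1/cos 24.8° = 1/0.9078 = 1.1016.

1.10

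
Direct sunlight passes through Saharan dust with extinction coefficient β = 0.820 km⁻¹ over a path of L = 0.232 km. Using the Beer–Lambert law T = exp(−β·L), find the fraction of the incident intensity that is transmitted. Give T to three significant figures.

τ = β·L = 0.820 × 0.232 = 0.1902.
T = exp(−0.1902) = 0.8268.

0.827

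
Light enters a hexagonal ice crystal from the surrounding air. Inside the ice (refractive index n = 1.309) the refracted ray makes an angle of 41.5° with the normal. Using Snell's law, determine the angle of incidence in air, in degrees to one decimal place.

60.2°

Snell: sin θ_i = n · sin θ_r = 1.309 × sin 41.5° = 1.309 × 0.6626 = 0.8674.
θ_i = arcsin(0.8674) = 60.15°.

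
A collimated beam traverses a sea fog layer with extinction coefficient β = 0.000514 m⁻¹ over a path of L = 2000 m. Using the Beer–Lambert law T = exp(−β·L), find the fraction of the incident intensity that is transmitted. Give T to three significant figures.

0.358

τ = β·L = 0.000514 × 2000 = 1.0280.
T = exp(−1.0280) = 0.3577.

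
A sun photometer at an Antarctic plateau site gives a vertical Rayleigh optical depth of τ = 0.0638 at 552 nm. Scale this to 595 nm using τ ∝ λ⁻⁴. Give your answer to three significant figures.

τ(595 nm) = τ(552 nm) × (552/595)⁴ = 0.0638 × (0.9277)⁴ = 0.0638 × 0.7408 = 0.0473.

0.0473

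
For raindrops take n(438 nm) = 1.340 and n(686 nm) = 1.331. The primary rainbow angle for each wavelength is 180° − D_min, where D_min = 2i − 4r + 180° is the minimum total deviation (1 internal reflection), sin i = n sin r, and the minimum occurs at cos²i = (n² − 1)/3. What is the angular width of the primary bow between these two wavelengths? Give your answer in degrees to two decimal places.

At 438 nm (n = 1.340): cos²i = 0.26520 → i = 59.004°, r = 39.770°, D_min = 138.929°, rainbow angle = 41.071°.
At 686 nm (n = 1.331): cos²i = 0.25719 → i = 59.527°, r = 40.356°, D_min = 137.630°, rainbow angle = 42.370°.
Angular width = |41.071° − 42.370°| = 1.299°.

1.30°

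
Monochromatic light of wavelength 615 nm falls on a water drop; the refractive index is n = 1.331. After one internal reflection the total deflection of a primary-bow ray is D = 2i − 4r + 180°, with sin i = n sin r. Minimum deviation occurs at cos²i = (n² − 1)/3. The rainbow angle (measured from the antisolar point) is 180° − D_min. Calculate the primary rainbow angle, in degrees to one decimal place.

cos²i = (1.77156 − 1)/3 = 0.25719; i = arccos(0.50714) = 59.527°.
sin r = sin 59.527°/1.331 = 0.64753; r = 40.356°.
D_min = 2·59.527° − 4·40.356° + 180° = 137.630°.
Rainbow angle = 180° − D_min = 42.370°.

42.4°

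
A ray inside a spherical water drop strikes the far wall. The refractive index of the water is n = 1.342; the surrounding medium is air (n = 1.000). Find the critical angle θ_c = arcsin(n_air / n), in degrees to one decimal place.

sin θ_c = n_air / n = 1.000 / 1.342 = 0.7452.
θ_c = arcsin(0.7452) = 48.17°.

48.2°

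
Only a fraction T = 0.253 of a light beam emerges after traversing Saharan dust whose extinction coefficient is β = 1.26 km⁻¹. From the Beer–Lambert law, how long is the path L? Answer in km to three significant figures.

Beer–Lambert: T = exp(−βL) ⇒ L = −ln(T)/β = −ln(0.253)/1.26 = 1.3744/1.26 = 1.091 km.

1.09 km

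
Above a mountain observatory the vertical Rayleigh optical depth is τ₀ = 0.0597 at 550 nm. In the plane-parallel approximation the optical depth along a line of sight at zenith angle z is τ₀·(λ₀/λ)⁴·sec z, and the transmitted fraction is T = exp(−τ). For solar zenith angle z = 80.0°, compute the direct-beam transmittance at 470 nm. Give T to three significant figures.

0.525

sec 80.0° = 5.7588.
τ = 0.0597 × (550/470)⁴ × 5.7588 = 0.0597 × 1.8753 × 5.7588 = 0.6447.
T = exp(−0.6447) = 0.5248.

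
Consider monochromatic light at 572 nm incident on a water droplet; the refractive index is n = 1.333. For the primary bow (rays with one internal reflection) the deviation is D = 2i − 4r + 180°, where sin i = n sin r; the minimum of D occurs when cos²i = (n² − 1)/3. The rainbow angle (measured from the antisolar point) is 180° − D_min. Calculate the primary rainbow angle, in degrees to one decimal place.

cos²i = (1.77689 − 1)/3 = 0.25896; i = arccos(0.50888) = 59.410°.
sin r = sin 59.410°/1.333 = 0.64579; r = 40.225°.
D_min = 2·59.410° − 4·40.225° + 180° = 137.922°.
Rainbow angle = 180° − D_min = 42.078°.

42.1°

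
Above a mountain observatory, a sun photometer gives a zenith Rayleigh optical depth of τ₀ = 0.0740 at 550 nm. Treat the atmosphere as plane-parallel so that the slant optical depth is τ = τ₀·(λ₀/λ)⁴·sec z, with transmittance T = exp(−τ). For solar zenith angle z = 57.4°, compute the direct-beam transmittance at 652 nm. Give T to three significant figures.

0.933

sec 57.4° = 1.8561.
τ = 0.0740 × (550/652)⁴ × 1.8561 = 0.0740 × 0.5064 × 1.8561 = 0.0695.
T = exp(−0.0695) = 0.9328.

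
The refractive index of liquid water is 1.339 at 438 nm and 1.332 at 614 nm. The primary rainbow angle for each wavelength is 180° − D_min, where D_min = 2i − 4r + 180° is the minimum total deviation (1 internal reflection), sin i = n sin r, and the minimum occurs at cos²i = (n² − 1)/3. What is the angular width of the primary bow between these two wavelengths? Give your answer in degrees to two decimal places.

1.01°

At 438 nm (n = 1.339): cos²i = 0.26431 → i = 59.062°, r = 39.834°, D_min = 138.786°, rainbow angle = 41.214°.
At 614 nm (n = 1.332): cos²i = 0.25807 → i = 59.469°, r = 40.290°, D_min = 137.776°, rainbow angle = 42.224°.
Angular width = |41.214° − 42.224°| = 1.010°.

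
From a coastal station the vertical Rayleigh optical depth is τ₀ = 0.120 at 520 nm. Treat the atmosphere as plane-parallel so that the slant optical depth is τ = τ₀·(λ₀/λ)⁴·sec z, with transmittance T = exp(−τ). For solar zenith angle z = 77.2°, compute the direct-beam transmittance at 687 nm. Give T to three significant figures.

0.837

sec 77.2° = 4.5137.
τ = 0.120 × (520/687)⁴ × 4.5137 = 0.120 × 0.3282 × 4.5137 = 0.1778.
T = exp(−0.1778) = 0.8371.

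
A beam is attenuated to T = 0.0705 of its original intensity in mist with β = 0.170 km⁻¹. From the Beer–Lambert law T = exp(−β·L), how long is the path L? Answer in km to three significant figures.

15.6 km

Beer–Lambert: T = exp(−βL) ⇒ L = −ln(T)/β = −ln(0.0705)/0.170 = 2.6521/0.170 = 15.6 km.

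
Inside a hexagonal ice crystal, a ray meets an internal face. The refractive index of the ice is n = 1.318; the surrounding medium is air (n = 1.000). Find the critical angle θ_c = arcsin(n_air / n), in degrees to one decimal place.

sin θ_c = n_air / n = 1.000 / 1.318 = 0.7587.
θ_c = arcsin(0.7587) = 49.35°.

49.4°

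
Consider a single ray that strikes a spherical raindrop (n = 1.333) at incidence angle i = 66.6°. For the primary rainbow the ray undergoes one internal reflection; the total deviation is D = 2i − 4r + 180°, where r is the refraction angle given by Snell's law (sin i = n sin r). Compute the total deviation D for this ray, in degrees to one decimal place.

sin r = sin 66.6° / 1.333 = 0.9178/1.333 = 0.6885; r = 43.51°.
D = 2·66.6° − 4·43.51° + 180° = 133.20° − 174.04° + 180° = 139.16°.

139.2°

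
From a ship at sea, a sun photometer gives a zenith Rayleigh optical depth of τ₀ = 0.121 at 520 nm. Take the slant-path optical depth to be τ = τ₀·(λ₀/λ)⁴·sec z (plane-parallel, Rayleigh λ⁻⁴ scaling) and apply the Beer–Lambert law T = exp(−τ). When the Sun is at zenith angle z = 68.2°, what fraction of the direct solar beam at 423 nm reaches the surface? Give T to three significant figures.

0.475

sec 68.2° = 2.6927.
τ = 0.121 × (520/423)⁴ × 2.6927 = 0.121 × 2.2838 × 2.6927 = 0.7441.
T = exp(−0.7441) = 0.4752.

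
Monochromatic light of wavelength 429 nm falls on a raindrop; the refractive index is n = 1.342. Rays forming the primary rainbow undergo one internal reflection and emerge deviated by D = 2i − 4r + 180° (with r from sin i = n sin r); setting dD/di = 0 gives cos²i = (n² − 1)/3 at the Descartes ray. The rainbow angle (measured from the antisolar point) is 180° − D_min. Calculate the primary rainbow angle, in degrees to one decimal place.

cos²i = (1.80096 − 1)/3 = 0.26699; i = arccos(0.51671) = 58.888°.
sin r = sin 58.888°/1.342 = 0.63797; r = 39.641°.
D_min = 2·58.888° − 4·39.641° + 180° = 139.213°.
Rainbow angle = 180° − D_min = 40.787°.

40.8°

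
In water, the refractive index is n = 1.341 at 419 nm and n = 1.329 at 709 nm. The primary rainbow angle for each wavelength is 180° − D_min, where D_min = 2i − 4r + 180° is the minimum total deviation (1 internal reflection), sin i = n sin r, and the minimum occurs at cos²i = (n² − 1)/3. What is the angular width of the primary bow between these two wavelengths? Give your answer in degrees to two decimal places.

At 419 nm (n = 1.341): cos²i = 0.26609 → i = 58.946°, r = 39.705°, D_min = 139.071°, rainbow angle = 40.929°.
At 709 nm (n = 1.329): cos²i = 0.25541 → i = 59.643°, r = 40.487°, D_min = 137.337°, rainbow angle = 42.663°.
Angular width = |40.929° − 42.663°| = 1.735°.

1.73°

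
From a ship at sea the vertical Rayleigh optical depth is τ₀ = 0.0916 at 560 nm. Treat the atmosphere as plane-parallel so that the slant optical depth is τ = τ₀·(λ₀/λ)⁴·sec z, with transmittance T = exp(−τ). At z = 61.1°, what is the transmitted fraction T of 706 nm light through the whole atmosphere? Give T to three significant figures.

sec 61.1° = 2.0692.
τ = 0.0916 × (560/706)⁴ × 2.0692 = 0.0916 × 0.3959 × 2.0692 = 0.0750.
T = exp(−0.0750) = 0.9277.

0.928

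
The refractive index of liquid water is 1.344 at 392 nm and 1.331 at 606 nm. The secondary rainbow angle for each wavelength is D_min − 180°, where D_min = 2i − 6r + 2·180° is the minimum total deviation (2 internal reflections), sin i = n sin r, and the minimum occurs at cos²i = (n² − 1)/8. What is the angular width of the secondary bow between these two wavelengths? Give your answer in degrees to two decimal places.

At 392 nm (n = 1.344): cos²i = 0.10079 → i = 71.490°, r = 44.874°, D_min = 233.733°, rainbow angle = 53.733°.
At 606 nm (n = 1.331): cos²i = 0.09645 → i = 71.907°, r = 45.575°, D_min = 230.365°, rainbow angle = 50.365°.
Angular width = |53.733° − 50.365°| = 3.368°.

3.37°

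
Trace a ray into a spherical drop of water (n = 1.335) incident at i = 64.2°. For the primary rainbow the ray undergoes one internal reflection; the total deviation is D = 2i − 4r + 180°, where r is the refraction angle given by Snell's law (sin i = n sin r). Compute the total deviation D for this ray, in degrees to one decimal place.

138.8°

sin r = sin 64.2° / 1.335 = 0.9003/1.335 = 0.6744; r = 42.41°.
D = 2·64.2° − 4·42.41° + 180° = 128.40° − 169.63° + 180° = 138.77°.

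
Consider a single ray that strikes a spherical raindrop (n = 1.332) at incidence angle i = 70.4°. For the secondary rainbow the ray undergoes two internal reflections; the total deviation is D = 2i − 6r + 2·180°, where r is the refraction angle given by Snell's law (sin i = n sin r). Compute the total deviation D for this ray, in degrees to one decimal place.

230.7°

sin r = sin 70.4° / 1.332 = 0.9421/1.332 = 0.7073; r = 45.01°.
D = 2·70.4° − 6·45.01° + 2·180° = 140.80° − 270.07° + 360° = 230.73°.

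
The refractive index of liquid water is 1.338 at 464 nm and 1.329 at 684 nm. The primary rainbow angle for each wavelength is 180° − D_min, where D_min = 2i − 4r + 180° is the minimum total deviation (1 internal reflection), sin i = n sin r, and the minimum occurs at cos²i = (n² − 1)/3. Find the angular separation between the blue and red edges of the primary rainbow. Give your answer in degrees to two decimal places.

1.31°

At 464 nm (n = 1.338): cos²i = 0.26341 → i = 59.120°, r = 39.899°, D_min = 138.643°, rainbow angle = 41.357°.
At 684 nm (n = 1.329): cos²i = 0.25541 → i = 59.643°, r = 40.487°, D_min = 137.337°, rainbow angle = 42.663°.
Angular width = |41.357° − 42.663°| = 1.307°.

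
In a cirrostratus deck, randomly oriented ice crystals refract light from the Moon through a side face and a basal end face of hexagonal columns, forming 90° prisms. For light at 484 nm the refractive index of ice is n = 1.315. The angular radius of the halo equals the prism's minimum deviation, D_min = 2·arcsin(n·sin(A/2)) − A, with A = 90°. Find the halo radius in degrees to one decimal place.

46.8°

n·sin(A/2) = 1.315 × sin 45° = 1.315 × 0.7071 = 0.9298.
D_min = 2·arcsin(0.9298) − 90° = 2 × 68.411° − 90° = 46.821°.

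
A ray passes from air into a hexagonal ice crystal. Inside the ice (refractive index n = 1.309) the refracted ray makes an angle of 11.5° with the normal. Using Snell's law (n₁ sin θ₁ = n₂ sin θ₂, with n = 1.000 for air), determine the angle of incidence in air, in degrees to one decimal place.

Snell: sin θ_i = n · sin θ_r = 1.309 × sin 11.5° = 1.309 × 0.1994 = 0.2610.
θ_i = arcsin(0.2610) = 15.13°.

15.1°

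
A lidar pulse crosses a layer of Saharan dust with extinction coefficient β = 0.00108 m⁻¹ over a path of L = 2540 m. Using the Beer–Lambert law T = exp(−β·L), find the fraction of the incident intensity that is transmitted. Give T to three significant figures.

τ = β·L = 0.00108 × 2540 = 2.7432.
T = exp(−2.7432) = 0.0644.

0.0644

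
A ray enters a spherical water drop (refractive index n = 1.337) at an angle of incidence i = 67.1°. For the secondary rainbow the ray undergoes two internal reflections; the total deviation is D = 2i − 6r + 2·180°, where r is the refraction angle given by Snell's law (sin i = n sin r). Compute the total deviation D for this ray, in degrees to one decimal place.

sin r = sin 67.1° / 1.337 = 0.9212/1.337 = 0.6890; r = 43.55°.
D = 2·67.1° − 6·43.55° + 2·180° = 134.20° − 261.30° + 360° = 232.90°.

232.9°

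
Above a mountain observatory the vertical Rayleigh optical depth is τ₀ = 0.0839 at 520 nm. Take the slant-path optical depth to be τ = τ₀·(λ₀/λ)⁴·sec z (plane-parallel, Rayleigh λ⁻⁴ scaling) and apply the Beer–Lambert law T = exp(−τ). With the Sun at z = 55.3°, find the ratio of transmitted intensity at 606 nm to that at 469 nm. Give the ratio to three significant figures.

Airmass: sec 55.3° = 1.7566.
τ(606 nm) = 0.0839 × (520/606)⁴ × 1.7566 = 0.0839 × 0.5422 × 1.7566 = 0.0799.
τ(469 nm) = 0.0839 × (520/469)⁴ × 1.7566 = 0.0839 × 1.5112 × 1.7566 = 0.2227.
T(606)/T(469) = exp(τ_B − τ_A) = exp(0.1428) = 1.1535.

1.15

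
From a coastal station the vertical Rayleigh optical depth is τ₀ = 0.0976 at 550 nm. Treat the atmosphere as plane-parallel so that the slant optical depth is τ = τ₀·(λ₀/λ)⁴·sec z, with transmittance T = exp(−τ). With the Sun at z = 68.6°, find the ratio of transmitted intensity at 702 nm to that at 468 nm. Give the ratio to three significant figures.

1.51

Airmass: sec 68.6° = 2.7407.
τ(702 nm) = 0.0976 × (550/702)⁴ × 2.7407 = 0.0976 × 0.3768 × 2.7407 = 0.1008.
τ(468 nm) = 0.0976 × (550/468)⁴ × 2.7407 = 0.0976 × 1.9075 × 2.7407 = 0.5102.
T(702)/T(468) = exp(τ_B − τ_A) = exp(0.4094) = 1.5060.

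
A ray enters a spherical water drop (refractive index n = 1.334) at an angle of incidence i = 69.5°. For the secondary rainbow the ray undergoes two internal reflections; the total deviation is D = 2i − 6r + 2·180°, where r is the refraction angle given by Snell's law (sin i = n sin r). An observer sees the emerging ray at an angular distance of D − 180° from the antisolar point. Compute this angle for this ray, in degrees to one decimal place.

sin r = sin 69.5° / 1.334 = 0.9367/1.334 = 0.7022; r = 44.60°.
D = 2·69.5° − 6·44.60° + 2·180° = 139.00° − 267.60° + 360° = 231.40°.
Angle from antisolar point = D − 180° = 51.40°.

51.4°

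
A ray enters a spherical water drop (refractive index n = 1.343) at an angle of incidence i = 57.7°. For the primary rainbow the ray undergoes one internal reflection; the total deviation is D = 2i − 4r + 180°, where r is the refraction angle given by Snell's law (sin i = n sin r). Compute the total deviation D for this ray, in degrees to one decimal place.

139.4°

sin r = sin 57.7° / 1.343 = 0.8453/1.343 = 0.6294; r = 39.00°.
D = 2·57.7° − 4·39.00° + 180° = 115.40° − 156.02° + 180° = 139.38°.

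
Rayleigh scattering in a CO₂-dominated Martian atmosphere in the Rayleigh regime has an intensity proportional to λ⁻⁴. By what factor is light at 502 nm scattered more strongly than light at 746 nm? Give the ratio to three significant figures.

Rayleigh scattering ∝ λ⁻⁴, so the ratio of coefficients is the inverse fourth power of the wavelength ratio.
σ(502)/σ(746) = (746/502)⁴ = (1.4861)⁴ = 4.877.

4.88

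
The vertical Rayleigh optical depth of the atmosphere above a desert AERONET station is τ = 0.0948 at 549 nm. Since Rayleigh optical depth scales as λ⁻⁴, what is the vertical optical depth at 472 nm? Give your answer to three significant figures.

0.174

τ(472 nm) = τ(549 nm) × (549/472)⁴ = 0.0948 × (1.1631)⁴ = 0.0948 × 1.8303 = 0.1735.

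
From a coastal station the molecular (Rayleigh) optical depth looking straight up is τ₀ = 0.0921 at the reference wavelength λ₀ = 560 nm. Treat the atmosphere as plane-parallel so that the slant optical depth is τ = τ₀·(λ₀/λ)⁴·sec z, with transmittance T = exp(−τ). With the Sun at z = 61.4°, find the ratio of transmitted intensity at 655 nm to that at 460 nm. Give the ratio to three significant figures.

1.38

Airmass: sec 61.4° = 2.0890.
τ(655 nm) = 0.0921 × (560/655)⁴ × 2.0890 = 0.0921 × 0.5343 × 2.0890 = 0.1028.
τ(460 nm) = 0.0921 × (560/460)⁴ × 2.0890 = 0.0921 × 2.1964 × 2.0890 = 0.4226.
T(655)/T(460) = exp(τ_B − τ_A) = exp(0.3198) = 1.3768.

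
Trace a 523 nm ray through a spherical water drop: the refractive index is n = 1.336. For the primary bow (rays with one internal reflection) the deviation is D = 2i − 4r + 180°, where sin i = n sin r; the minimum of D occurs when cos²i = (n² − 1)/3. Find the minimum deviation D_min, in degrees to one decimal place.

cos²i = (1.78490 − 1)/3 = 0.26163; i = arccos(0.51150) = 59.236°.
sin r = sin 59.236°/1.336 = 0.64318; r = 40.029°.
D_min = 2·59.236° − 4·40.029° + 180° = 138.356°.

138.4°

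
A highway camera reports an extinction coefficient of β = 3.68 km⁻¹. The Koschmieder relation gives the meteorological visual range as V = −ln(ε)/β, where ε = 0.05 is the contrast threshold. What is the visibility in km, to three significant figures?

0.814 km

V = −ln(0.05) / 3.68 = 2.996 / 3.68 = 0.8141 km.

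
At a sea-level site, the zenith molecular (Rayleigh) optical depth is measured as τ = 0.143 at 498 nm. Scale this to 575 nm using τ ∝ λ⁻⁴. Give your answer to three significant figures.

τ(575 nm) = τ(498 nm) × (498/575)⁴ = 0.143 × (0.8661)⁴ = 0.143 × 0.5627 = 0.0805.

0.0805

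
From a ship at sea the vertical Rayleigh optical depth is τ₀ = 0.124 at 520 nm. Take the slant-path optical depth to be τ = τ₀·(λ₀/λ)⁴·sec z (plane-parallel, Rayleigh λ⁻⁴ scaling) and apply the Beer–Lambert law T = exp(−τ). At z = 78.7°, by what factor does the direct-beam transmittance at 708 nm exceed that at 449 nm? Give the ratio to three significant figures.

2.60

Airmass: sec 78.7° = 5.1034.
τ(708 nm) = 0.124 × (520/708)⁴ × 5.1034 = 0.124 × 0.2910 × 5.1034 = 0.1841.
τ(449 nm) = 0.124 × (520/449)⁴ × 5.1034 = 0.124 × 1.7990 × 5.1034 = 1.1384.
T(708)/T(449) = exp(τ_B − τ_A) = exp(0.9543) = 2.5969.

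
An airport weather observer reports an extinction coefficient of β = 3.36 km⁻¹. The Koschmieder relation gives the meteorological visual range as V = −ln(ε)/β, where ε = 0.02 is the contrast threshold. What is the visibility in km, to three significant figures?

1.16 km

V = −ln(0.02) / 3.36 = 3.912 / 3.36 = 1.1643 km.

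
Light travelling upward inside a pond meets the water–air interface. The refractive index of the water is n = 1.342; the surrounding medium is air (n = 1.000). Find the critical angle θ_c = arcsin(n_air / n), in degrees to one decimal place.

sin θ_c = n_air / n = 1.000 / 1.342 = 0.7452.
θ_c = arcsin(0.7452) = 48.17°.

48.2°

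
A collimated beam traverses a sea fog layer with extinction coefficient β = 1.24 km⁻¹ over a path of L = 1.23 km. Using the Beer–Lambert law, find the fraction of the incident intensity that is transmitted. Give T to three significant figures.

τ = β·L = 1.24 × 1.23 = 1.5252.
T = exp(−1.5252) = 0.2176.

0.218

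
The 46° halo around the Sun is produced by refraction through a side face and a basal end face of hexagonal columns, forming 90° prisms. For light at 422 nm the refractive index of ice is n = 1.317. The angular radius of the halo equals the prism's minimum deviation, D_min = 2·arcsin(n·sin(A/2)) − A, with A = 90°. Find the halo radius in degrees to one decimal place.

n·sin(A/2) = 1.317 × sin 45° = 1.317 × 0.7071 = 0.9313.
D_min = 2·arcsin(0.9313) − 90° = 2 × 68.632° − 90° = 47.264°.

47.3°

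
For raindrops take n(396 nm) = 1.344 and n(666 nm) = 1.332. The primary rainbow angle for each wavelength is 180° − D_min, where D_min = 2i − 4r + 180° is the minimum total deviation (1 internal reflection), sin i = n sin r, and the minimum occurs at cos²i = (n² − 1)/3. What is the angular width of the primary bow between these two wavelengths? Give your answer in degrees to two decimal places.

At 396 nm (n = 1.344): cos²i = 0.26878 → i = 58.772°, r = 39.512°, D_min = 139.495°, rainbow angle = 40.505°.
At 666 nm (n = 1.332): cos²i = 0.25807 → i = 59.469°, r = 40.290°, D_min = 137.776°, rainbow angle = 42.224°.
Angular width = |40.505° − 42.224°| = 1.719°.

1.72°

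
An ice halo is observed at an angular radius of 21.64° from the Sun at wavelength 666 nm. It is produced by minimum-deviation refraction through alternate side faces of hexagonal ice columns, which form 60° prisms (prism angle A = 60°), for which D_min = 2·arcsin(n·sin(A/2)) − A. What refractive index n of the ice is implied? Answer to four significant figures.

1.307

Rearranging: n = sin((D_min + A)/2) / sin(A/2).
(D_min + A)/2 = (21.64° + 60°)/2 = 40.820°.
n = sin 40.820° / sin 30° = 0.6537 / 0.5000 = 1.3074.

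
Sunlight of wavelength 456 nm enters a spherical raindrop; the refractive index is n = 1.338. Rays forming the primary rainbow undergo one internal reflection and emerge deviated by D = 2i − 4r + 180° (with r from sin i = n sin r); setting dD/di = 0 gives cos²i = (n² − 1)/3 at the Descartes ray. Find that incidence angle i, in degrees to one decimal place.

cos²i = (1.338² − 1)/3 = (1.79024 − 1)/3 = 0.26341.
cos i = 0.51324, so i = 59.120°.

59.1°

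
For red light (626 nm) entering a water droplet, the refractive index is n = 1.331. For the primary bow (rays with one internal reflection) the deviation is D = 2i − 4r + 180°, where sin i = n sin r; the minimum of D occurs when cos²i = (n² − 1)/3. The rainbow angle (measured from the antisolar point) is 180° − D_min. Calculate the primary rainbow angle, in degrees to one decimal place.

42.4°

cos²i = (1.77156 − 1)/3 = 0.25719; i = arccos(0.50714) = 59.527°.
sin r = sin 59.527°/1.331 = 0.64753; r = 40.356°.
D_min = 2·59.527° − 4·40.356° + 180° = 137.630°.
Rainbow angle = 180° − D_min = 42.370°.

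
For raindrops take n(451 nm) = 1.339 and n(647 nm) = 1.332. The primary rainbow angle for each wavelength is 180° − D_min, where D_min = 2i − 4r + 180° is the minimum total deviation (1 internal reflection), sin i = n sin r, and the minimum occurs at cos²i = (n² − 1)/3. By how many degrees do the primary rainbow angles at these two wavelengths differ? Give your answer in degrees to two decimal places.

1.01°

At 451 nm (n = 1.339): cos²i = 0.26431 → i = 59.062°, r = 39.834°, D_min = 138.786°, rainbow angle = 41.214°.
At 647 nm (n = 1.332): cos²i = 0.25807 → i = 59.469°, r = 40.290°, D_min = 137.776°, rainbow angle = 42.224°.
Angular width = |41.214° − 42.224°| = 1.010°.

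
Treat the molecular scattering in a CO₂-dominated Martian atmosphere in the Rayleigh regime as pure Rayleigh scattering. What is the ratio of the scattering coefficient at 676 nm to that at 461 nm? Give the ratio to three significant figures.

0.216

Rayleigh scattering ∝ λ⁻⁴, so the ratio of coefficients is the inverse fourth power of the wavelength ratio.
σ(676)/σ(461) = (461/676)⁴ = (0.6820)⁴ = 0.2163.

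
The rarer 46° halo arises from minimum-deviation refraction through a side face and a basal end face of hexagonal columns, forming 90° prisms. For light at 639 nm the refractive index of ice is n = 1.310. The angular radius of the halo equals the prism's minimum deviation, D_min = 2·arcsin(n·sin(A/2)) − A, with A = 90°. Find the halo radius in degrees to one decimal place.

n·sin(A/2) = 1.310 × sin 45° = 1.310 × 0.7071 = 0.9263.
D_min = 2·arcsin(0.9263) − 90° = 2 × 67.867° − 90° = 45.733°.

45.7°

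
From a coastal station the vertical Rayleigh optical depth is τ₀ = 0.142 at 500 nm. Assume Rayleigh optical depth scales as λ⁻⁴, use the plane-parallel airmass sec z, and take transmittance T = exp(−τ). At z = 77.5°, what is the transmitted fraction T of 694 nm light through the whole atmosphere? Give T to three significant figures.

0.838

sec 77.5° = 4.6202.
τ = 0.142 × (500/694)⁴ × 4.6202 = 0.142 × 0.2694 × 4.6202 = 0.1768.
T = exp(−0.1768) = 0.8380.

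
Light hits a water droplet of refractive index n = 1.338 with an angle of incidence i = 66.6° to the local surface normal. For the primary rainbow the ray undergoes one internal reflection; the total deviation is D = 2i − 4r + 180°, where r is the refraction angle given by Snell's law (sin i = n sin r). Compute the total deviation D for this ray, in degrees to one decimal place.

140.0°

sin r = sin 66.6° / 1.338 = 0.9178/1.338 = 0.6859; r = 43.31°.
D = 2·66.6° − 4·43.31° + 180° = 133.20° − 173.23° + 180° = 139.97°.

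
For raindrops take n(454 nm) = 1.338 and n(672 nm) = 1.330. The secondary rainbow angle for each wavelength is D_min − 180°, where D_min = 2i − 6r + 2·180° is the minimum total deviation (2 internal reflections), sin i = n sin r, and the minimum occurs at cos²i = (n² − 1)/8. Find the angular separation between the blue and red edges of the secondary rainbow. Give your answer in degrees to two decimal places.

At 454 nm (n = 1.338): cos²i = 0.09878 → i = 71.682°, r = 45.195°, D_min = 232.193°, rainbow angle = 52.193°.
At 672 nm (n = 1.330): cos²i = 0.09611 → i = 71.940°, r = 45.630°, D_min = 230.101°, rainbow angle = 50.101°.
Angular width = |52.193° − 50.101°| = 2.092°.

2.09°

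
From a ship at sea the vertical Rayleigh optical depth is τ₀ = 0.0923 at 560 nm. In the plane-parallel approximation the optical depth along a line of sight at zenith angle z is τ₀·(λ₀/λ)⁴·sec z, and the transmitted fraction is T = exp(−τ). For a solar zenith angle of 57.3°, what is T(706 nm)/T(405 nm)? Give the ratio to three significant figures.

1.75

Airmass: sec 57.3° = 1.8510.
τ(706 nm) = 0.0923 × (560/706)⁴ × 1.8510 = 0.0923 × 0.3959 × 1.8510 = 0.0676.
τ(405 nm) = 0.0923 × (560/405)⁴ × 1.8510 = 0.0923 × 3.6554 × 1.8510 = 0.6245.
T(706)/T(405) = exp(τ_B − τ_A) = exp(0.5569) = 1.7452.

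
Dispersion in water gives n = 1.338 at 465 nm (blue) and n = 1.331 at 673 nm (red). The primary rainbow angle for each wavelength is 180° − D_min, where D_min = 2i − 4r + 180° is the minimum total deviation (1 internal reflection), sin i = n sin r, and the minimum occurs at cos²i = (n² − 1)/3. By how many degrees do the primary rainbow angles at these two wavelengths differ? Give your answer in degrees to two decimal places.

1.01°

At 465 nm (n = 1.338): cos²i = 0.26341 → i = 59.120°, r = 39.899°, D_min = 138.643°, rainbow angle = 41.357°.
At 673 nm (n = 1.331): cos²i = 0.25719 → i = 59.527°, r = 40.356°, D_min = 137.630°, rainbow angle = 42.370°.
Angular width = |41.357° − 42.370°| = 1.013°.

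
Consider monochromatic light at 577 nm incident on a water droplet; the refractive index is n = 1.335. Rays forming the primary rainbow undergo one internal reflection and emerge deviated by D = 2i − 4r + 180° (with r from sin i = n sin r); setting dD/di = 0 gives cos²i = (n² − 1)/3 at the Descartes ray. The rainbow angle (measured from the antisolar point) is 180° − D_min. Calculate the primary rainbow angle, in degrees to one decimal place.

cos²i = (1.78222 − 1)/3 = 0.26074; i = arccos(0.51063) = 59.294°.
sin r = sin 59.294°/1.335 = 0.64405; r = 40.094°.
D_min = 2·59.294° − 4·40.094° + 180° = 138.212°.
Rainbow angle = 180° − D_min = 41.788°.

41.8°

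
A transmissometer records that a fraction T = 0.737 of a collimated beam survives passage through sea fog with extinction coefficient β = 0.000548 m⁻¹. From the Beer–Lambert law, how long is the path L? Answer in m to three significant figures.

557 m

Beer–Lambert: T = exp(−βL) ⇒ L = −ln(T)/β = −ln(0.737)/0.000548 = 0.3052/0.000548 = 556.9 m.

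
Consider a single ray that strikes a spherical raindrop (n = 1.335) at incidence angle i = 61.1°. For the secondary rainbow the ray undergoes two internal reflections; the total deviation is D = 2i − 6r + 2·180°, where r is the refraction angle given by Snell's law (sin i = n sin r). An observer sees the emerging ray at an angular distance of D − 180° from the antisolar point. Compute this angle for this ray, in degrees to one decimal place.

56.3°

sin r = sin 61.1° / 1.335 = 0.8755/1.335 = 0.6558; r = 40.98°.
D = 2·61.1° − 6·40.98° + 2·180° = 122.20° − 245.87° + 360° = 236.33°.
Angle from antisolar point = D − 180° = 56.33°.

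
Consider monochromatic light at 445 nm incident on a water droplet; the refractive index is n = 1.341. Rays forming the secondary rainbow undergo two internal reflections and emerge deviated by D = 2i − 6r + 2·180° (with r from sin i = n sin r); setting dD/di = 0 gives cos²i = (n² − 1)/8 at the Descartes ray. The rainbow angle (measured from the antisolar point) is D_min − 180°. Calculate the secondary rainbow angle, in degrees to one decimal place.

cos²i = (1.79828 − 1)/8 = 0.09979; i = arccos(0.31589) = 71.586°.
sin r = sin 71.586°/1.341 = 0.70753; r = 45.034°.
D_min = 2·71.586° − 6·45.034° + 360° = 232.966°.
Rainbow angle = D_min − 180° = 52.966°.

53.0°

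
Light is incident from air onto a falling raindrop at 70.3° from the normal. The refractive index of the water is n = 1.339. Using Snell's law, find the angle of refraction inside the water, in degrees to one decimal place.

44.7°

Snell: sin θ_r = sin θ_i / n = sin 70.3° / 1.339 = 0.9415 / 1.339 = 0.7031.
θ_r = arcsin(0.7031) = 44.68°.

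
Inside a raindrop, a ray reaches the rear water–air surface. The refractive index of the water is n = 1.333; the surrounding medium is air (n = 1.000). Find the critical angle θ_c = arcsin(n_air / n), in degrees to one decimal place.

sin θ_c = n_air / n = 1.000 / 1.333 = 0.7502.
θ_c = arcsin(0.7502) = 48.61°.

48.6°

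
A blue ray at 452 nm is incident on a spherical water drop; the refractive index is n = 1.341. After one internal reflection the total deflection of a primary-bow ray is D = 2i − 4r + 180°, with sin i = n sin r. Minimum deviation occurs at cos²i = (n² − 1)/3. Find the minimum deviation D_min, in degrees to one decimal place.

cos²i = (1.79828 − 1)/3 = 0.26609; i = arccos(0.51584) = 58.946°.
sin r = sin 58.946°/1.341 = 0.63884; r = 39.705°.
D_min = 2·58.946° − 4·39.705° + 180° = 139.071°.

139.1°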